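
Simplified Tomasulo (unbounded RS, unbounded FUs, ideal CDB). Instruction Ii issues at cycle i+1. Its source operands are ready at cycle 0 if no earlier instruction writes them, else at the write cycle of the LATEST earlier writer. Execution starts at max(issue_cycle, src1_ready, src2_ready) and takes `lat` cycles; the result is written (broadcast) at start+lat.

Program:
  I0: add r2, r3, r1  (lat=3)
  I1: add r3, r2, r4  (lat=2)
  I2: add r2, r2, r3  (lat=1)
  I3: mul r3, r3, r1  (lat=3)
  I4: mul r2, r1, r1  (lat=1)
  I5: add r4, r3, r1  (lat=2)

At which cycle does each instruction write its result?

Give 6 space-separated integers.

Answer: 4 6 7 9 6 11

Derivation:
I0 add r2: issue@1 deps=(None,None) exec_start@1 write@4
I1 add r3: issue@2 deps=(0,None) exec_start@4 write@6
I2 add r2: issue@3 deps=(0,1) exec_start@6 write@7
I3 mul r3: issue@4 deps=(1,None) exec_start@6 write@9
I4 mul r2: issue@5 deps=(None,None) exec_start@5 write@6
I5 add r4: issue@6 deps=(3,None) exec_start@9 write@11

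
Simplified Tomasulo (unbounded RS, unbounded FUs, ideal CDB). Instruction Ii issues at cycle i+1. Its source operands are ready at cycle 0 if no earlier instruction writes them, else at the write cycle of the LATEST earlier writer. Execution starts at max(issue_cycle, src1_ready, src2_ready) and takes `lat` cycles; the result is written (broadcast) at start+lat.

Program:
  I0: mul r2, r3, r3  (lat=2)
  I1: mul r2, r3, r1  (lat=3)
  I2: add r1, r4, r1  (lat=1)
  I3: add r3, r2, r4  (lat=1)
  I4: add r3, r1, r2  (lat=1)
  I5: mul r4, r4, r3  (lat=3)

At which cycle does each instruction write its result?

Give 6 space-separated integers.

Answer: 3 5 4 6 6 9

Derivation:
I0 mul r2: issue@1 deps=(None,None) exec_start@1 write@3
I1 mul r2: issue@2 deps=(None,None) exec_start@2 write@5
I2 add r1: issue@3 deps=(None,None) exec_start@3 write@4
I3 add r3: issue@4 deps=(1,None) exec_start@5 write@6
I4 add r3: issue@5 deps=(2,1) exec_start@5 write@6
I5 mul r4: issue@6 deps=(None,4) exec_start@6 write@9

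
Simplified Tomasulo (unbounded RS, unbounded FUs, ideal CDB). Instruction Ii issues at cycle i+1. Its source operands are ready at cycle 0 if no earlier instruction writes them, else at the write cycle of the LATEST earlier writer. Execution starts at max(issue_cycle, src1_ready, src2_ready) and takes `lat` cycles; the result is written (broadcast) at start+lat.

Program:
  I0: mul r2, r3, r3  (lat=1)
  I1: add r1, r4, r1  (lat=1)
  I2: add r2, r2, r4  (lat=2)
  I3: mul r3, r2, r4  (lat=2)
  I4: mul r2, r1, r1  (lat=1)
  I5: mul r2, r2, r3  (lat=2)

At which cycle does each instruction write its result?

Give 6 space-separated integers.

I0 mul r2: issue@1 deps=(None,None) exec_start@1 write@2
I1 add r1: issue@2 deps=(None,None) exec_start@2 write@3
I2 add r2: issue@3 deps=(0,None) exec_start@3 write@5
I3 mul r3: issue@4 deps=(2,None) exec_start@5 write@7
I4 mul r2: issue@5 deps=(1,1) exec_start@5 write@6
I5 mul r2: issue@6 deps=(4,3) exec_start@7 write@9

Answer: 2 3 5 7 6 9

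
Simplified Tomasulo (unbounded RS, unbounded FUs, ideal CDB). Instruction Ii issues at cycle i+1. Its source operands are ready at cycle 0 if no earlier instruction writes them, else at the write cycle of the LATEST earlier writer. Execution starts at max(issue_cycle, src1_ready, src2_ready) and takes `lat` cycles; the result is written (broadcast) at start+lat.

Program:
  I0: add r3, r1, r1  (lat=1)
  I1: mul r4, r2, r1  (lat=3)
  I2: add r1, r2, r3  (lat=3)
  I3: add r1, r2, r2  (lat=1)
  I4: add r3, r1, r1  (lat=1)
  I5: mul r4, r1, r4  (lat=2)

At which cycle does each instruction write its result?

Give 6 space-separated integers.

Answer: 2 5 6 5 6 8

Derivation:
I0 add r3: issue@1 deps=(None,None) exec_start@1 write@2
I1 mul r4: issue@2 deps=(None,None) exec_start@2 write@5
I2 add r1: issue@3 deps=(None,0) exec_start@3 write@6
I3 add r1: issue@4 deps=(None,None) exec_start@4 write@5
I4 add r3: issue@5 deps=(3,3) exec_start@5 write@6
I5 mul r4: issue@6 deps=(3,1) exec_start@6 write@8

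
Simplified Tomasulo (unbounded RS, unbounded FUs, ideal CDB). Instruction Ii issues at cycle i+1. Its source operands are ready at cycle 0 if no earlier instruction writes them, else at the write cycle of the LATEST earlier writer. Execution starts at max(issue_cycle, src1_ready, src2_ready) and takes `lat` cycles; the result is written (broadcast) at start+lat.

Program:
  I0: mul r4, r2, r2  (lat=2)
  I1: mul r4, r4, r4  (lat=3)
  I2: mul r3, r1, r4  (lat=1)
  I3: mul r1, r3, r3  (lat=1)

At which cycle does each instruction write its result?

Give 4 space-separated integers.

I0 mul r4: issue@1 deps=(None,None) exec_start@1 write@3
I1 mul r4: issue@2 deps=(0,0) exec_start@3 write@6
I2 mul r3: issue@3 deps=(None,1) exec_start@6 write@7
I3 mul r1: issue@4 deps=(2,2) exec_start@7 write@8

Answer: 3 6 7 8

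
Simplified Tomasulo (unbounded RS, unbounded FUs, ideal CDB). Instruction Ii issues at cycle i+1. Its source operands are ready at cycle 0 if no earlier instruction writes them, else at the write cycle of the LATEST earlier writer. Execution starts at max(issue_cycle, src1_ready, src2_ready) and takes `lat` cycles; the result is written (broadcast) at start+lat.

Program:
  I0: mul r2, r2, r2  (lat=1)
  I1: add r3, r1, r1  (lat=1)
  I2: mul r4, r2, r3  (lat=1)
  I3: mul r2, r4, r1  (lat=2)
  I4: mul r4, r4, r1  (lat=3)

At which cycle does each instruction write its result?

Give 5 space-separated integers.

I0 mul r2: issue@1 deps=(None,None) exec_start@1 write@2
I1 add r3: issue@2 deps=(None,None) exec_start@2 write@3
I2 mul r4: issue@3 deps=(0,1) exec_start@3 write@4
I3 mul r2: issue@4 deps=(2,None) exec_start@4 write@6
I4 mul r4: issue@5 deps=(2,None) exec_start@5 write@8

Answer: 2 3 4 6 8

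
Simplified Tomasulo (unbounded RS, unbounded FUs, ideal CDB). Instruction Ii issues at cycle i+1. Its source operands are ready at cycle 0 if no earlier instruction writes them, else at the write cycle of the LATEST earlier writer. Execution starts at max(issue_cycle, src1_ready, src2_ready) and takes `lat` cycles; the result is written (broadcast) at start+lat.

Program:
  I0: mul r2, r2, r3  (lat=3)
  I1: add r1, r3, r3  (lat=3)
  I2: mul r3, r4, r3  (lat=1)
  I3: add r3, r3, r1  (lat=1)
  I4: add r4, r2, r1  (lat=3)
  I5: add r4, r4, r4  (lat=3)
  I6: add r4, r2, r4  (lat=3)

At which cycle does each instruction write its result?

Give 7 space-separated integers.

Answer: 4 5 4 6 8 11 14

Derivation:
I0 mul r2: issue@1 deps=(None,None) exec_start@1 write@4
I1 add r1: issue@2 deps=(None,None) exec_start@2 write@5
I2 mul r3: issue@3 deps=(None,None) exec_start@3 write@4
I3 add r3: issue@4 deps=(2,1) exec_start@5 write@6
I4 add r4: issue@5 deps=(0,1) exec_start@5 write@8
I5 add r4: issue@6 deps=(4,4) exec_start@8 write@11
I6 add r4: issue@7 deps=(0,5) exec_start@11 write@14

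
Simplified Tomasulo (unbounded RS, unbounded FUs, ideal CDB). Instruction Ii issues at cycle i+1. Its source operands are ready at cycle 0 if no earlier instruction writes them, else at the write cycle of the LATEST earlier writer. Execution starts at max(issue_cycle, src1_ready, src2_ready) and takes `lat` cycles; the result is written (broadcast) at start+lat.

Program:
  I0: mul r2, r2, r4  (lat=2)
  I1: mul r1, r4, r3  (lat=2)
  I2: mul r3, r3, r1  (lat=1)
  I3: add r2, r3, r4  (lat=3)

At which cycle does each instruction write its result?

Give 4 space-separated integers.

I0 mul r2: issue@1 deps=(None,None) exec_start@1 write@3
I1 mul r1: issue@2 deps=(None,None) exec_start@2 write@4
I2 mul r3: issue@3 deps=(None,1) exec_start@4 write@5
I3 add r2: issue@4 deps=(2,None) exec_start@5 write@8

Answer: 3 4 5 8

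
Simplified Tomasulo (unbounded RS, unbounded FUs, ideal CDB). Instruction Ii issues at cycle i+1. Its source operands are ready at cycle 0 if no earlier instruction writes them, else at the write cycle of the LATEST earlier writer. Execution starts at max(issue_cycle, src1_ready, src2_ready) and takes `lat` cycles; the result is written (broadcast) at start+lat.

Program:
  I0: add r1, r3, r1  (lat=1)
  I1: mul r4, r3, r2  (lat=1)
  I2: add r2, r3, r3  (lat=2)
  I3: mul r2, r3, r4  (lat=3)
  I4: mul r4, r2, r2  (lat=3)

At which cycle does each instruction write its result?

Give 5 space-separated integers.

Answer: 2 3 5 7 10

Derivation:
I0 add r1: issue@1 deps=(None,None) exec_start@1 write@2
I1 mul r4: issue@2 deps=(None,None) exec_start@2 write@3
I2 add r2: issue@3 deps=(None,None) exec_start@3 write@5
I3 mul r2: issue@4 deps=(None,1) exec_start@4 write@7
I4 mul r4: issue@5 deps=(3,3) exec_start@7 write@10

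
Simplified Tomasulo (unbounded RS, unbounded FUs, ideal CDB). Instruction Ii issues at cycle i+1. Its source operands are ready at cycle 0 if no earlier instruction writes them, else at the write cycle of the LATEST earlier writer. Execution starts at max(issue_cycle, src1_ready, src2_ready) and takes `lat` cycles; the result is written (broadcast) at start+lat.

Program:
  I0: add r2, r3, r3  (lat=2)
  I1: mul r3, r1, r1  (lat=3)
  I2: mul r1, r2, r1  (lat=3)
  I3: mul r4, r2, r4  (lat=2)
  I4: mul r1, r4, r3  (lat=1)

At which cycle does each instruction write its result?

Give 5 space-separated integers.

Answer: 3 5 6 6 7

Derivation:
I0 add r2: issue@1 deps=(None,None) exec_start@1 write@3
I1 mul r3: issue@2 deps=(None,None) exec_start@2 write@5
I2 mul r1: issue@3 deps=(0,None) exec_start@3 write@6
I3 mul r4: issue@4 deps=(0,None) exec_start@4 write@6
I4 mul r1: issue@5 deps=(3,1) exec_start@6 write@7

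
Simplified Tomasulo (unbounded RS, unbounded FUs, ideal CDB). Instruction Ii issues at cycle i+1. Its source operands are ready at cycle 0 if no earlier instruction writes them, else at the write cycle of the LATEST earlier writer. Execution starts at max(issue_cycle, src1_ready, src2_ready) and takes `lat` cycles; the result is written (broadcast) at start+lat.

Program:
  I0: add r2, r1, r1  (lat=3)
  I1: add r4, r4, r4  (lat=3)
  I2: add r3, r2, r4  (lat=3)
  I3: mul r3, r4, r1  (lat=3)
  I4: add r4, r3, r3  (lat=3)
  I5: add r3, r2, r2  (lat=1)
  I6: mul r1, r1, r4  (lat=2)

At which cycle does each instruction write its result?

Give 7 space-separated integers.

Answer: 4 5 8 8 11 7 13

Derivation:
I0 add r2: issue@1 deps=(None,None) exec_start@1 write@4
I1 add r4: issue@2 deps=(None,None) exec_start@2 write@5
I2 add r3: issue@3 deps=(0,1) exec_start@5 write@8
I3 mul r3: issue@4 deps=(1,None) exec_start@5 write@8
I4 add r4: issue@5 deps=(3,3) exec_start@8 write@11
I5 add r3: issue@6 deps=(0,0) exec_start@6 write@7
I6 mul r1: issue@7 deps=(None,4) exec_start@11 write@13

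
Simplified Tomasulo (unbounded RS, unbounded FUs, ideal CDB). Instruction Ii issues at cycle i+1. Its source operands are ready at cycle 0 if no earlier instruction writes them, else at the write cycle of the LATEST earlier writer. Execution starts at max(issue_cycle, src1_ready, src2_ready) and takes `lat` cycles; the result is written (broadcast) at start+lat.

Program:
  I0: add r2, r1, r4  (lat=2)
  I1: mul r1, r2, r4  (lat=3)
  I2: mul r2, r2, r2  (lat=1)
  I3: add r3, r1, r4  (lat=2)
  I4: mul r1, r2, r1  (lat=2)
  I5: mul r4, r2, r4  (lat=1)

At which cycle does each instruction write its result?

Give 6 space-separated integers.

I0 add r2: issue@1 deps=(None,None) exec_start@1 write@3
I1 mul r1: issue@2 deps=(0,None) exec_start@3 write@6
I2 mul r2: issue@3 deps=(0,0) exec_start@3 write@4
I3 add r3: issue@4 deps=(1,None) exec_start@6 write@8
I4 mul r1: issue@5 deps=(2,1) exec_start@6 write@8
I5 mul r4: issue@6 deps=(2,None) exec_start@6 write@7

Answer: 3 6 4 8 8 7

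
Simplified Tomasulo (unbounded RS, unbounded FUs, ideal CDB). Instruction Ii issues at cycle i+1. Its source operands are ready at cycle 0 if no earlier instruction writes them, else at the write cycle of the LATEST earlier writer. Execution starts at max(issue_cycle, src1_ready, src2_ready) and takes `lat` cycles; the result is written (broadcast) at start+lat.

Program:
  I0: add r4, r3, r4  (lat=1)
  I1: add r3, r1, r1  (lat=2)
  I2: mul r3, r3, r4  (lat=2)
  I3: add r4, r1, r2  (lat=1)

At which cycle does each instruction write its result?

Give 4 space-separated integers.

I0 add r4: issue@1 deps=(None,None) exec_start@1 write@2
I1 add r3: issue@2 deps=(None,None) exec_start@2 write@4
I2 mul r3: issue@3 deps=(1,0) exec_start@4 write@6
I3 add r4: issue@4 deps=(None,None) exec_start@4 write@5

Answer: 2 4 6 5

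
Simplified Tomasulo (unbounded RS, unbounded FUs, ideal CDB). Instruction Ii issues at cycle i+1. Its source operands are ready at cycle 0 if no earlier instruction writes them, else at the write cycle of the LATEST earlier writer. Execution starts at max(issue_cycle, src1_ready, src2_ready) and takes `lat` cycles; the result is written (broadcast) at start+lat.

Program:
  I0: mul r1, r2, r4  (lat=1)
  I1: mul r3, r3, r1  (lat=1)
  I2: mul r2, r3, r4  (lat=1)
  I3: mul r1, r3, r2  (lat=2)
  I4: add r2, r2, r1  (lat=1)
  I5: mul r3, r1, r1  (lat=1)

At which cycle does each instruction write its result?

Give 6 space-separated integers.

I0 mul r1: issue@1 deps=(None,None) exec_start@1 write@2
I1 mul r3: issue@2 deps=(None,0) exec_start@2 write@3
I2 mul r2: issue@3 deps=(1,None) exec_start@3 write@4
I3 mul r1: issue@4 deps=(1,2) exec_start@4 write@6
I4 add r2: issue@5 deps=(2,3) exec_start@6 write@7
I5 mul r3: issue@6 deps=(3,3) exec_start@6 write@7

Answer: 2 3 4 6 7 7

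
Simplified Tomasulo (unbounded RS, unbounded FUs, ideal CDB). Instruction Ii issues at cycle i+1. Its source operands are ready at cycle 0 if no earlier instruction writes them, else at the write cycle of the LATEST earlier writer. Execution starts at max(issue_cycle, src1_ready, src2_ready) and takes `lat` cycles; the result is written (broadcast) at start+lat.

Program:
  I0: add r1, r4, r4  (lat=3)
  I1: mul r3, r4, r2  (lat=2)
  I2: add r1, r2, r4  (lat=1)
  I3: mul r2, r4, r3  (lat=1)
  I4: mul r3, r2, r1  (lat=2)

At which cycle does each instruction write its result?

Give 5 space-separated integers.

Answer: 4 4 4 5 7

Derivation:
I0 add r1: issue@1 deps=(None,None) exec_start@1 write@4
I1 mul r3: issue@2 deps=(None,None) exec_start@2 write@4
I2 add r1: issue@3 deps=(None,None) exec_start@3 write@4
I3 mul r2: issue@4 deps=(None,1) exec_start@4 write@5
I4 mul r3: issue@5 deps=(3,2) exec_start@5 write@7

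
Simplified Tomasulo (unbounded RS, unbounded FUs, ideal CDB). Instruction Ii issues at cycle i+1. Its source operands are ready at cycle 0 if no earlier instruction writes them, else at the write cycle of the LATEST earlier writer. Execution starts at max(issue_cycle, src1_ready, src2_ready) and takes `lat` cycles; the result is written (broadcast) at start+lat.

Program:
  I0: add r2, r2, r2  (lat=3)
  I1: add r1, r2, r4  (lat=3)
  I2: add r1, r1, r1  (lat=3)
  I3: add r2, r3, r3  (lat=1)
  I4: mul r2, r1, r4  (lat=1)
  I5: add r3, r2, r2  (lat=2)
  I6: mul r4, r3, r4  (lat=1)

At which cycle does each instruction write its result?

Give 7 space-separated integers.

Answer: 4 7 10 5 11 13 14

Derivation:
I0 add r2: issue@1 deps=(None,None) exec_start@1 write@4
I1 add r1: issue@2 deps=(0,None) exec_start@4 write@7
I2 add r1: issue@3 deps=(1,1) exec_start@7 write@10
I3 add r2: issue@4 deps=(None,None) exec_start@4 write@5
I4 mul r2: issue@5 deps=(2,None) exec_start@10 write@11
I5 add r3: issue@6 deps=(4,4) exec_start@11 write@13
I6 mul r4: issue@7 deps=(5,None) exec_start@13 write@14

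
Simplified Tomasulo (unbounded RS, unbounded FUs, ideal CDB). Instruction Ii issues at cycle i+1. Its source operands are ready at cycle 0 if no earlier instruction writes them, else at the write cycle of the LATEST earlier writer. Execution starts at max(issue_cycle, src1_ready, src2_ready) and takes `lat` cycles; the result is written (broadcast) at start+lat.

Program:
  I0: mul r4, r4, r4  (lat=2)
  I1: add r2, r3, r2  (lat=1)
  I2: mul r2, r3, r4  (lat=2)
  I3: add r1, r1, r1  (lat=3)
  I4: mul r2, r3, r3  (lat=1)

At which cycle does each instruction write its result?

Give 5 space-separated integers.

I0 mul r4: issue@1 deps=(None,None) exec_start@1 write@3
I1 add r2: issue@2 deps=(None,None) exec_start@2 write@3
I2 mul r2: issue@3 deps=(None,0) exec_start@3 write@5
I3 add r1: issue@4 deps=(None,None) exec_start@4 write@7
I4 mul r2: issue@5 deps=(None,None) exec_start@5 write@6

Answer: 3 3 5 7 6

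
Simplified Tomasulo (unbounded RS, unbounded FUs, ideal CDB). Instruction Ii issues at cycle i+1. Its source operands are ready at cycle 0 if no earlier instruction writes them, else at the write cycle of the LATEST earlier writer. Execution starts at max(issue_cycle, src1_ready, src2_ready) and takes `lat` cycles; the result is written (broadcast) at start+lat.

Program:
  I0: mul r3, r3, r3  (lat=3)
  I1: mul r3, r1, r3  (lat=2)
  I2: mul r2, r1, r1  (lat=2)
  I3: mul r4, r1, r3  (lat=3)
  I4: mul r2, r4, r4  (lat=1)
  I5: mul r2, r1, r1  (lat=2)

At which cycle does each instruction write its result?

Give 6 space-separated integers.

Answer: 4 6 5 9 10 8

Derivation:
I0 mul r3: issue@1 deps=(None,None) exec_start@1 write@4
I1 mul r3: issue@2 deps=(None,0) exec_start@4 write@6
I2 mul r2: issue@3 deps=(None,None) exec_start@3 write@5
I3 mul r4: issue@4 deps=(None,1) exec_start@6 write@9
I4 mul r2: issue@5 deps=(3,3) exec_start@9 write@10
I5 mul r2: issue@6 deps=(None,None) exec_start@6 write@8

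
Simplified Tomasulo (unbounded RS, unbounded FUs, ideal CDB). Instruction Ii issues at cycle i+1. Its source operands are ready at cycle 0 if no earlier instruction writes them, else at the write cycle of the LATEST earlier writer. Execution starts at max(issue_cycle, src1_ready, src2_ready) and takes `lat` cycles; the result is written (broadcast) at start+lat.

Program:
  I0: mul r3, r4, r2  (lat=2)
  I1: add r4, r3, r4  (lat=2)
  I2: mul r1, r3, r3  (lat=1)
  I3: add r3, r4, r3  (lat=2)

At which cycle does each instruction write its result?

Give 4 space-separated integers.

I0 mul r3: issue@1 deps=(None,None) exec_start@1 write@3
I1 add r4: issue@2 deps=(0,None) exec_start@3 write@5
I2 mul r1: issue@3 deps=(0,0) exec_start@3 write@4
I3 add r3: issue@4 deps=(1,0) exec_start@5 write@7

Answer: 3 5 4 7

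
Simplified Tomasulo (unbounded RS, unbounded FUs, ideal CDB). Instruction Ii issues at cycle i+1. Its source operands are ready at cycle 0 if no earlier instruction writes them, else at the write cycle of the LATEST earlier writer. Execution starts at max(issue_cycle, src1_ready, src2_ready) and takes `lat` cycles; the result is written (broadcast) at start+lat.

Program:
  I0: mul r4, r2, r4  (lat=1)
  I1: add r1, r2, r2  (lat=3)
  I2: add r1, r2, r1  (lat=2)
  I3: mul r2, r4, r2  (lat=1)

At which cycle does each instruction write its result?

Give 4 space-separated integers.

I0 mul r4: issue@1 deps=(None,None) exec_start@1 write@2
I1 add r1: issue@2 deps=(None,None) exec_start@2 write@5
I2 add r1: issue@3 deps=(None,1) exec_start@5 write@7
I3 mul r2: issue@4 deps=(0,None) exec_start@4 write@5

Answer: 2 5 7 5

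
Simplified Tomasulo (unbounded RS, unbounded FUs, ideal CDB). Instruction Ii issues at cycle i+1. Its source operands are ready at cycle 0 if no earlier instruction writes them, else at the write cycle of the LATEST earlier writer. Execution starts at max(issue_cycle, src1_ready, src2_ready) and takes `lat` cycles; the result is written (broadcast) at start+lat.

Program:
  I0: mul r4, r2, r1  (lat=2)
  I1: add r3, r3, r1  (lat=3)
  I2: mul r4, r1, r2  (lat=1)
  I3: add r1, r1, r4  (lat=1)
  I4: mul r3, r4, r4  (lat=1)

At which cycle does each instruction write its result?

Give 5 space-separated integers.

I0 mul r4: issue@1 deps=(None,None) exec_start@1 write@3
I1 add r3: issue@2 deps=(None,None) exec_start@2 write@5
I2 mul r4: issue@3 deps=(None,None) exec_start@3 write@4
I3 add r1: issue@4 deps=(None,2) exec_start@4 write@5
I4 mul r3: issue@5 deps=(2,2) exec_start@5 write@6

Answer: 3 5 4 5 6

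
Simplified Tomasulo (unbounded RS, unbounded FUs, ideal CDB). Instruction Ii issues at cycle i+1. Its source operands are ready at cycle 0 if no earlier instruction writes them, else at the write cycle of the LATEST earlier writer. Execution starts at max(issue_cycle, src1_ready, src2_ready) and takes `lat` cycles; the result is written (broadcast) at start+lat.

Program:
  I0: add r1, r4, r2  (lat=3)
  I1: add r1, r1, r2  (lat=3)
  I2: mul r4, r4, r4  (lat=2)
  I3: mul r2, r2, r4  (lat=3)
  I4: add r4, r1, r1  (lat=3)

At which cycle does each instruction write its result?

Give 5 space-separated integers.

I0 add r1: issue@1 deps=(None,None) exec_start@1 write@4
I1 add r1: issue@2 deps=(0,None) exec_start@4 write@7
I2 mul r4: issue@3 deps=(None,None) exec_start@3 write@5
I3 mul r2: issue@4 deps=(None,2) exec_start@5 write@8
I4 add r4: issue@5 deps=(1,1) exec_start@7 write@10

Answer: 4 7 5 8 10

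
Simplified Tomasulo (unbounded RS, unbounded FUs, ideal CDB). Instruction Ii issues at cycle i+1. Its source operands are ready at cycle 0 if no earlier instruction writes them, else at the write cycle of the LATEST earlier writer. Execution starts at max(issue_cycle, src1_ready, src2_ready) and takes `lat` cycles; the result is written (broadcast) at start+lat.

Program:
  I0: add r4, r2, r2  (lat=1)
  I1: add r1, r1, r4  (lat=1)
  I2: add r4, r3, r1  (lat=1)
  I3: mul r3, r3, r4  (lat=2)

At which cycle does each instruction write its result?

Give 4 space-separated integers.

I0 add r4: issue@1 deps=(None,None) exec_start@1 write@2
I1 add r1: issue@2 deps=(None,0) exec_start@2 write@3
I2 add r4: issue@3 deps=(None,1) exec_start@3 write@4
I3 mul r3: issue@4 deps=(None,2) exec_start@4 write@6

Answer: 2 3 4 6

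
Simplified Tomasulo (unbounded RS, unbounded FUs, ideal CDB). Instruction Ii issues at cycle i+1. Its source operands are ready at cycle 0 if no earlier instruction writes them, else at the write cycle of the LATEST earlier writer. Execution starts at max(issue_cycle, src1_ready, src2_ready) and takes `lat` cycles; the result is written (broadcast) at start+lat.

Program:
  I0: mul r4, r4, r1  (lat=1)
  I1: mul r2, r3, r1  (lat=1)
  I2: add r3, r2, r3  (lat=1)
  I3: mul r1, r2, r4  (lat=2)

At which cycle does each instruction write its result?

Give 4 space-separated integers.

I0 mul r4: issue@1 deps=(None,None) exec_start@1 write@2
I1 mul r2: issue@2 deps=(None,None) exec_start@2 write@3
I2 add r3: issue@3 deps=(1,None) exec_start@3 write@4
I3 mul r1: issue@4 deps=(1,0) exec_start@4 write@6

Answer: 2 3 4 6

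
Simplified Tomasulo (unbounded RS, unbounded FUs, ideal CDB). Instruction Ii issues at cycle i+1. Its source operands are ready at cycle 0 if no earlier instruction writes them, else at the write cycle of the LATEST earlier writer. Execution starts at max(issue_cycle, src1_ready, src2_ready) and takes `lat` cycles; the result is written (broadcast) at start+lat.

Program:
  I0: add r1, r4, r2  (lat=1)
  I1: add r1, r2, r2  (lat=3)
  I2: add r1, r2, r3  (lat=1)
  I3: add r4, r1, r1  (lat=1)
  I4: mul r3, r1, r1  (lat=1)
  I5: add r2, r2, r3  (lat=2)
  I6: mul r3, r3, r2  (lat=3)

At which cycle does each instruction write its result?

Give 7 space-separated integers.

Answer: 2 5 4 5 6 8 11

Derivation:
I0 add r1: issue@1 deps=(None,None) exec_start@1 write@2
I1 add r1: issue@2 deps=(None,None) exec_start@2 write@5
I2 add r1: issue@3 deps=(None,None) exec_start@3 write@4
I3 add r4: issue@4 deps=(2,2) exec_start@4 write@5
I4 mul r3: issue@5 deps=(2,2) exec_start@5 write@6
I5 add r2: issue@6 deps=(None,4) exec_start@6 write@8
I6 mul r3: issue@7 deps=(4,5) exec_start@8 write@11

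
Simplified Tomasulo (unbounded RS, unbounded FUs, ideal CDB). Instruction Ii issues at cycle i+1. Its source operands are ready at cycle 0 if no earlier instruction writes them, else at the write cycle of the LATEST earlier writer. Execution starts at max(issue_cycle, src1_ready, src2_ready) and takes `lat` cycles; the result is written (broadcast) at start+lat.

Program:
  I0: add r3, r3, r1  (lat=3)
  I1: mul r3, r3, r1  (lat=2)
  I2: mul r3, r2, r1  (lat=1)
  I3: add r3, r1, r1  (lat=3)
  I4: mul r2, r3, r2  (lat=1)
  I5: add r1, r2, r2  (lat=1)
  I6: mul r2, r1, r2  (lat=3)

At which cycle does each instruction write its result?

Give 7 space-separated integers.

I0 add r3: issue@1 deps=(None,None) exec_start@1 write@4
I1 mul r3: issue@2 deps=(0,None) exec_start@4 write@6
I2 mul r3: issue@3 deps=(None,None) exec_start@3 write@4
I3 add r3: issue@4 deps=(None,None) exec_start@4 write@7
I4 mul r2: issue@5 deps=(3,None) exec_start@7 write@8
I5 add r1: issue@6 deps=(4,4) exec_start@8 write@9
I6 mul r2: issue@7 deps=(5,4) exec_start@9 write@12

Answer: 4 6 4 7 8 9 12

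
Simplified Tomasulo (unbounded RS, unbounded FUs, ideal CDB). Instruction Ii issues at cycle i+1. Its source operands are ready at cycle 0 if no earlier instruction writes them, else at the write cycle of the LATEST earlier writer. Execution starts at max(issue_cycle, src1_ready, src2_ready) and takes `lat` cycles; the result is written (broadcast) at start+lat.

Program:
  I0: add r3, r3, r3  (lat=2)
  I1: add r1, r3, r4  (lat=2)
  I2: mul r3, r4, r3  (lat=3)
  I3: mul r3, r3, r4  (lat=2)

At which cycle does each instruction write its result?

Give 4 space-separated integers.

Answer: 3 5 6 8

Derivation:
I0 add r3: issue@1 deps=(None,None) exec_start@1 write@3
I1 add r1: issue@2 deps=(0,None) exec_start@3 write@5
I2 mul r3: issue@3 deps=(None,0) exec_start@3 write@6
I3 mul r3: issue@4 deps=(2,None) exec_start@6 write@8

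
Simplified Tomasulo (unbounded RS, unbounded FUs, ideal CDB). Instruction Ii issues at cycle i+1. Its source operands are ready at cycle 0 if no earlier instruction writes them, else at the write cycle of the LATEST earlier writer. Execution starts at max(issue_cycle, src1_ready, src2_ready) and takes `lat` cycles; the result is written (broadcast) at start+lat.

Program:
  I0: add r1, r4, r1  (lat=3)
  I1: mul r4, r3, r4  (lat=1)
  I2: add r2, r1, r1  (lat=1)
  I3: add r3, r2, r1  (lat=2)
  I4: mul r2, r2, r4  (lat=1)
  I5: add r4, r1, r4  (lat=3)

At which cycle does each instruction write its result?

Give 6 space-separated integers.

I0 add r1: issue@1 deps=(None,None) exec_start@1 write@4
I1 mul r4: issue@2 deps=(None,None) exec_start@2 write@3
I2 add r2: issue@3 deps=(0,0) exec_start@4 write@5
I3 add r3: issue@4 deps=(2,0) exec_start@5 write@7
I4 mul r2: issue@5 deps=(2,1) exec_start@5 write@6
I5 add r4: issue@6 deps=(0,1) exec_start@6 write@9

Answer: 4 3 5 7 6 9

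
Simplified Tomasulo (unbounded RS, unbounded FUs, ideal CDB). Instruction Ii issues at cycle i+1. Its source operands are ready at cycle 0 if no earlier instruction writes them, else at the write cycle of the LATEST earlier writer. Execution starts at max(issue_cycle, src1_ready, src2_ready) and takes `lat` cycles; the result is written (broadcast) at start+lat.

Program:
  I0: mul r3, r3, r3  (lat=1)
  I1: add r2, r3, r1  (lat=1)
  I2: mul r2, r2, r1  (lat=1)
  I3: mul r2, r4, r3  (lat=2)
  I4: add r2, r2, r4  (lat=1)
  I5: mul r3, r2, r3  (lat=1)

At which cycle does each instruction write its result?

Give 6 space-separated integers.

Answer: 2 3 4 6 7 8

Derivation:
I0 mul r3: issue@1 deps=(None,None) exec_start@1 write@2
I1 add r2: issue@2 deps=(0,None) exec_start@2 write@3
I2 mul r2: issue@3 deps=(1,None) exec_start@3 write@4
I3 mul r2: issue@4 deps=(None,0) exec_start@4 write@6
I4 add r2: issue@5 deps=(3,None) exec_start@6 write@7
I5 mul r3: issue@6 deps=(4,0) exec_start@7 write@8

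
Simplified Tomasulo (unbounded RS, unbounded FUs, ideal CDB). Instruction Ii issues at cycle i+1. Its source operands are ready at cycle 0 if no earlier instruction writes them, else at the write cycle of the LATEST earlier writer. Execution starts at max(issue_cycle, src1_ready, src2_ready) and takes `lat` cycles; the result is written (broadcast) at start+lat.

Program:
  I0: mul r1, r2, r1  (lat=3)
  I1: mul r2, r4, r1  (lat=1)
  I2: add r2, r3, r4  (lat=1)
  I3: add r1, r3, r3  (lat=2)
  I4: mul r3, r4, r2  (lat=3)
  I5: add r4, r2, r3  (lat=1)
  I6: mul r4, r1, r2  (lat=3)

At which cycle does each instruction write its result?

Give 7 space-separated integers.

Answer: 4 5 4 6 8 9 10

Derivation:
I0 mul r1: issue@1 deps=(None,None) exec_start@1 write@4
I1 mul r2: issue@2 deps=(None,0) exec_start@4 write@5
I2 add r2: issue@3 deps=(None,None) exec_start@3 write@4
I3 add r1: issue@4 deps=(None,None) exec_start@4 write@6
I4 mul r3: issue@5 deps=(None,2) exec_start@5 write@8
I5 add r4: issue@6 deps=(2,4) exec_start@8 write@9
I6 mul r4: issue@7 deps=(3,2) exec_start@7 write@10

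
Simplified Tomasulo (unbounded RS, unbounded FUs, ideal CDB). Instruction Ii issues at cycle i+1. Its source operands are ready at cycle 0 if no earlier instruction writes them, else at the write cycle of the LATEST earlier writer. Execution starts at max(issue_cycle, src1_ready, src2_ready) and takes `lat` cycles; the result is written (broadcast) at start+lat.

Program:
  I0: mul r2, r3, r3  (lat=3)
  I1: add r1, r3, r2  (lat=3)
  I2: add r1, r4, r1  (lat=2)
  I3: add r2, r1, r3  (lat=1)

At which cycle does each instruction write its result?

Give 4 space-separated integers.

Answer: 4 7 9 10

Derivation:
I0 mul r2: issue@1 deps=(None,None) exec_start@1 write@4
I1 add r1: issue@2 deps=(None,0) exec_start@4 write@7
I2 add r1: issue@3 deps=(None,1) exec_start@7 write@9
I3 add r2: issue@4 deps=(2,None) exec_start@9 write@10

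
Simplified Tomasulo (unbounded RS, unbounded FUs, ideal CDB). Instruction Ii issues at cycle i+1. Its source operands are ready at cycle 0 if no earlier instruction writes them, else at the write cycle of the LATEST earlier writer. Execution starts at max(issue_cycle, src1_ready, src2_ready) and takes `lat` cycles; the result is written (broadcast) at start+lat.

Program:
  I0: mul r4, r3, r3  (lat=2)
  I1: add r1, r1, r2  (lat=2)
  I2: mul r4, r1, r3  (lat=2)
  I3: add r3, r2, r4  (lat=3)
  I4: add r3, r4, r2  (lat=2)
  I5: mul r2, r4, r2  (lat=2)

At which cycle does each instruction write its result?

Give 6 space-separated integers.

I0 mul r4: issue@1 deps=(None,None) exec_start@1 write@3
I1 add r1: issue@2 deps=(None,None) exec_start@2 write@4
I2 mul r4: issue@3 deps=(1,None) exec_start@4 write@6
I3 add r3: issue@4 deps=(None,2) exec_start@6 write@9
I4 add r3: issue@5 deps=(2,None) exec_start@6 write@8
I5 mul r2: issue@6 deps=(2,None) exec_start@6 write@8

Answer: 3 4 6 9 8 8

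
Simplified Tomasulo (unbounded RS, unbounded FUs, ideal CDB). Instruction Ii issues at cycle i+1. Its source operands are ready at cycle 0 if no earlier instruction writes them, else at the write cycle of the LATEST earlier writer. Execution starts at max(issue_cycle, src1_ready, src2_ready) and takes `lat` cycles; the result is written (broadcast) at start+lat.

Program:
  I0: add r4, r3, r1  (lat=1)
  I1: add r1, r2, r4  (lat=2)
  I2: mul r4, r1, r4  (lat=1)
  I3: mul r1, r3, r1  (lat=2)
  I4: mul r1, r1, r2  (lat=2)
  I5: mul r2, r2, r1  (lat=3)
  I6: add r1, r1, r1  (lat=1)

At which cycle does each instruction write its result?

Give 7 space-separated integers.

I0 add r4: issue@1 deps=(None,None) exec_start@1 write@2
I1 add r1: issue@2 deps=(None,0) exec_start@2 write@4
I2 mul r4: issue@3 deps=(1,0) exec_start@4 write@5
I3 mul r1: issue@4 deps=(None,1) exec_start@4 write@6
I4 mul r1: issue@5 deps=(3,None) exec_start@6 write@8
I5 mul r2: issue@6 deps=(None,4) exec_start@8 write@11
I6 add r1: issue@7 deps=(4,4) exec_start@8 write@9

Answer: 2 4 5 6 8 11 9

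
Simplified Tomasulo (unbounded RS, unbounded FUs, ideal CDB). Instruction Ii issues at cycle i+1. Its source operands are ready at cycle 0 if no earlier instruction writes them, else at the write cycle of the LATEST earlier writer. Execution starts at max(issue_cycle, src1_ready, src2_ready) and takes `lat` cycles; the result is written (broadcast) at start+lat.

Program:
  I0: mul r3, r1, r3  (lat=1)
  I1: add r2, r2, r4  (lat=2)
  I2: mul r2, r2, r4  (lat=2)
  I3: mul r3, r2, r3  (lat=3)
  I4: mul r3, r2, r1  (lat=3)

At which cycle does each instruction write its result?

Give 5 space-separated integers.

I0 mul r3: issue@1 deps=(None,None) exec_start@1 write@2
I1 add r2: issue@2 deps=(None,None) exec_start@2 write@4
I2 mul r2: issue@3 deps=(1,None) exec_start@4 write@6
I3 mul r3: issue@4 deps=(2,0) exec_start@6 write@9
I4 mul r3: issue@5 deps=(2,None) exec_start@6 write@9

Answer: 2 4 6 9 9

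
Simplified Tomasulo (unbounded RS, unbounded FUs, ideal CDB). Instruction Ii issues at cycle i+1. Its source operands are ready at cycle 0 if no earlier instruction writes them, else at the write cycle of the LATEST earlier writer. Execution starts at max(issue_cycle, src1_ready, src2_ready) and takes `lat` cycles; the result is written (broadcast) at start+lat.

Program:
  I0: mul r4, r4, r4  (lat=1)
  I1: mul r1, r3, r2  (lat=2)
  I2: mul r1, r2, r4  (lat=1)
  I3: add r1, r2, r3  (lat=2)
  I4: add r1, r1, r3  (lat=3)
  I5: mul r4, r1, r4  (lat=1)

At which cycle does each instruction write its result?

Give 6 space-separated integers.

I0 mul r4: issue@1 deps=(None,None) exec_start@1 write@2
I1 mul r1: issue@2 deps=(None,None) exec_start@2 write@4
I2 mul r1: issue@3 deps=(None,0) exec_start@3 write@4
I3 add r1: issue@4 deps=(None,None) exec_start@4 write@6
I4 add r1: issue@5 deps=(3,None) exec_start@6 write@9
I5 mul r4: issue@6 deps=(4,0) exec_start@9 write@10

Answer: 2 4 4 6 9 10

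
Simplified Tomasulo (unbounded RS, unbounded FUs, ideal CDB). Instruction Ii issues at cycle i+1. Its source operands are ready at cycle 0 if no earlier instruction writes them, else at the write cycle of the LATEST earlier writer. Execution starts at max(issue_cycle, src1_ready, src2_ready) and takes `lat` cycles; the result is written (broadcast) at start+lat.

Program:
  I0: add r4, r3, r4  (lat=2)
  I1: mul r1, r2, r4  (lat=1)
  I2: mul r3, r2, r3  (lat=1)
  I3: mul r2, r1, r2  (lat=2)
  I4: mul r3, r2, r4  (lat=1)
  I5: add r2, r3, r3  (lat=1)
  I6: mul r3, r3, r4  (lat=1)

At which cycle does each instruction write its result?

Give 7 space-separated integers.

I0 add r4: issue@1 deps=(None,None) exec_start@1 write@3
I1 mul r1: issue@2 deps=(None,0) exec_start@3 write@4
I2 mul r3: issue@3 deps=(None,None) exec_start@3 write@4
I3 mul r2: issue@4 deps=(1,None) exec_start@4 write@6
I4 mul r3: issue@5 deps=(3,0) exec_start@6 write@7
I5 add r2: issue@6 deps=(4,4) exec_start@7 write@8
I6 mul r3: issue@7 deps=(4,0) exec_start@7 write@8

Answer: 3 4 4 6 7 8 8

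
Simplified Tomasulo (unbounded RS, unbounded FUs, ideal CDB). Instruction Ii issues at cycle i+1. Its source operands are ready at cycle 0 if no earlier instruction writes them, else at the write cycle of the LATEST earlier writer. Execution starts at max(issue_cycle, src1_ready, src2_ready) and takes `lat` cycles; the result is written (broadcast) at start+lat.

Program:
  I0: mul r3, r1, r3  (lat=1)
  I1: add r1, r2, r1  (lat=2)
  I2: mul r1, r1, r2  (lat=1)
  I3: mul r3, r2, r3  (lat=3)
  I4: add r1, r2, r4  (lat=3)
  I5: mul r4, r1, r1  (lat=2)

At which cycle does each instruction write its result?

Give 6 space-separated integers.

I0 mul r3: issue@1 deps=(None,None) exec_start@1 write@2
I1 add r1: issue@2 deps=(None,None) exec_start@2 write@4
I2 mul r1: issue@3 deps=(1,None) exec_start@4 write@5
I3 mul r3: issue@4 deps=(None,0) exec_start@4 write@7
I4 add r1: issue@5 deps=(None,None) exec_start@5 write@8
I5 mul r4: issue@6 deps=(4,4) exec_start@8 write@10

Answer: 2 4 5 7 8 10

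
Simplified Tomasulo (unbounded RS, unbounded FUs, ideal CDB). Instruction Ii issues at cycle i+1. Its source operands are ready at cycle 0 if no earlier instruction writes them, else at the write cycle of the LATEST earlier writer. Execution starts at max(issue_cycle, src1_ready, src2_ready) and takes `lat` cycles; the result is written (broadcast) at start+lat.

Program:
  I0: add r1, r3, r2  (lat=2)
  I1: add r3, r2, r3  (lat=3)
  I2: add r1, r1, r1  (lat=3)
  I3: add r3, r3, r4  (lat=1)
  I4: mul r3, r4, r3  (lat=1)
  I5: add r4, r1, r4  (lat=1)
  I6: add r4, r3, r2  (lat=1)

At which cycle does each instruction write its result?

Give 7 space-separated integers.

I0 add r1: issue@1 deps=(None,None) exec_start@1 write@3
I1 add r3: issue@2 deps=(None,None) exec_start@2 write@5
I2 add r1: issue@3 deps=(0,0) exec_start@3 write@6
I3 add r3: issue@4 deps=(1,None) exec_start@5 write@6
I4 mul r3: issue@5 deps=(None,3) exec_start@6 write@7
I5 add r4: issue@6 deps=(2,None) exec_start@6 write@7
I6 add r4: issue@7 deps=(4,None) exec_start@7 write@8

Answer: 3 5 6 6 7 7 8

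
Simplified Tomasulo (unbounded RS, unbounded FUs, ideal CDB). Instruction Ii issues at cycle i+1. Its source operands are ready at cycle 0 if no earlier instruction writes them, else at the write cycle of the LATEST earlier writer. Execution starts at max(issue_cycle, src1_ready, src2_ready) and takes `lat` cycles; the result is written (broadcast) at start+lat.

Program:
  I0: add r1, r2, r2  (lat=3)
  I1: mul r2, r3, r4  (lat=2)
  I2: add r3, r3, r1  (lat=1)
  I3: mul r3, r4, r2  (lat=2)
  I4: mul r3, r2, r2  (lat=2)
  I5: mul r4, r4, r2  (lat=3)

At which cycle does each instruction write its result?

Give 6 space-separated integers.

Answer: 4 4 5 6 7 9

Derivation:
I0 add r1: issue@1 deps=(None,None) exec_start@1 write@4
I1 mul r2: issue@2 deps=(None,None) exec_start@2 write@4
I2 add r3: issue@3 deps=(None,0) exec_start@4 write@5
I3 mul r3: issue@4 deps=(None,1) exec_start@4 write@6
I4 mul r3: issue@5 deps=(1,1) exec_start@5 write@7
I5 mul r4: issue@6 deps=(None,1) exec_start@6 write@9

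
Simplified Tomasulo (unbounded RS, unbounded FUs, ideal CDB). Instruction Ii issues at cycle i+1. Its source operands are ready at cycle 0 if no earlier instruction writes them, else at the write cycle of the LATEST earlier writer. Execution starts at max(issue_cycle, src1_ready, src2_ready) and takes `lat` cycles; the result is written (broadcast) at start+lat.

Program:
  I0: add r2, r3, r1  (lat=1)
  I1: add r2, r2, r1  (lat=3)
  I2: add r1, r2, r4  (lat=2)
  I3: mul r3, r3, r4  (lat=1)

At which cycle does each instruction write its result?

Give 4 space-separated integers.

Answer: 2 5 7 5

Derivation:
I0 add r2: issue@1 deps=(None,None) exec_start@1 write@2
I1 add r2: issue@2 deps=(0,None) exec_start@2 write@5
I2 add r1: issue@3 deps=(1,None) exec_start@5 write@7
I3 mul r3: issue@4 deps=(None,None) exec_start@4 write@5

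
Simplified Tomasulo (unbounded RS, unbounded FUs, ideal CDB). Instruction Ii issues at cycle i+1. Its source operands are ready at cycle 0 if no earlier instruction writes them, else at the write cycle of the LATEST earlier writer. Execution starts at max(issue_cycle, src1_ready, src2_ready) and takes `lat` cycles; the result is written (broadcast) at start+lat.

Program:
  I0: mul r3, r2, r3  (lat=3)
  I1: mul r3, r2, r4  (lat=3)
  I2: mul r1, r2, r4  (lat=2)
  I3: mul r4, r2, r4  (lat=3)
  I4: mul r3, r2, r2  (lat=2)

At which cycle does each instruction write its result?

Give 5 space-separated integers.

I0 mul r3: issue@1 deps=(None,None) exec_start@1 write@4
I1 mul r3: issue@2 deps=(None,None) exec_start@2 write@5
I2 mul r1: issue@3 deps=(None,None) exec_start@3 write@5
I3 mul r4: issue@4 deps=(None,None) exec_start@4 write@7
I4 mul r3: issue@5 deps=(None,None) exec_start@5 write@7

Answer: 4 5 5 7 7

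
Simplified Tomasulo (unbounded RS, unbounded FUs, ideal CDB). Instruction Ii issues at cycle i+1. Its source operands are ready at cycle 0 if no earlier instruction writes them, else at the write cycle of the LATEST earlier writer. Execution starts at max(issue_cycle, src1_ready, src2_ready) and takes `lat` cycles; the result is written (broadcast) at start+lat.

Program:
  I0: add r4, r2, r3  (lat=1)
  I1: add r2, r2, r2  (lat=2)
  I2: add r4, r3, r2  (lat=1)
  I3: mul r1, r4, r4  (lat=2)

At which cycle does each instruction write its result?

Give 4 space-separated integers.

I0 add r4: issue@1 deps=(None,None) exec_start@1 write@2
I1 add r2: issue@2 deps=(None,None) exec_start@2 write@4
I2 add r4: issue@3 deps=(None,1) exec_start@4 write@5
I3 mul r1: issue@4 deps=(2,2) exec_start@5 write@7

Answer: 2 4 5 7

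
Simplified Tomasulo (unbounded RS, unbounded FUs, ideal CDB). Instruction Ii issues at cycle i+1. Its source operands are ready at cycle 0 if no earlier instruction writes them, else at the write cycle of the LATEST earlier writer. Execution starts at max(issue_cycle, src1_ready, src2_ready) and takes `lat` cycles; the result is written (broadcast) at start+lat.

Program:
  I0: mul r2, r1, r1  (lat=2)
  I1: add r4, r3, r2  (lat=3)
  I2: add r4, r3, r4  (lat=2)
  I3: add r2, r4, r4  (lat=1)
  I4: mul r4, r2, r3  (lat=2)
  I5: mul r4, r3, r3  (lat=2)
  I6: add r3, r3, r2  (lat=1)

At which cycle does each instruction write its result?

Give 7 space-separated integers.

Answer: 3 6 8 9 11 8 10

Derivation:
I0 mul r2: issue@1 deps=(None,None) exec_start@1 write@3
I1 add r4: issue@2 deps=(None,0) exec_start@3 write@6
I2 add r4: issue@3 deps=(None,1) exec_start@6 write@8
I3 add r2: issue@4 deps=(2,2) exec_start@8 write@9
I4 mul r4: issue@5 deps=(3,None) exec_start@9 write@11
I5 mul r4: issue@6 deps=(None,None) exec_start@6 write@8
I6 add r3: issue@7 deps=(None,3) exec_start@9 write@10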